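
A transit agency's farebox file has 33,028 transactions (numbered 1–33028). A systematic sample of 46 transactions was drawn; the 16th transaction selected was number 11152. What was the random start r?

k = 33028/46 = 718
r = 11152 − (16−1)×718 = 11152 − 10770 = 382

382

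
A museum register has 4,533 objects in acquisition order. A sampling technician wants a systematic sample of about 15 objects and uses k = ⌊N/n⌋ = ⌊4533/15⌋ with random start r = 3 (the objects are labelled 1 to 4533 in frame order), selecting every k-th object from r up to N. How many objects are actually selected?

16

k = ⌊4533/15⌋ = 302
Achieved size = ⌊(4533 − 3)/302⌋ + 1 = ⌊4530/302⌋ + 1 = 15 + 1 = 16
(last selection: 3 + 15×302 = 4533 ≤ 4533; next would be 4835 > 4533)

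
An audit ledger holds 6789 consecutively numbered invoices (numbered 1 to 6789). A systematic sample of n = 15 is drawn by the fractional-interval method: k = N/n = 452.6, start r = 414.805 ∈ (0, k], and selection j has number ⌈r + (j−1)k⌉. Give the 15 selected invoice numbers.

415, 868, 1321, 1773, 2226, 2678, 3131, 3584, 4036, 4489, 4941, 5394, 5847, 6299, 6752

j=1: r + 0k = 414.805 → ⌈·⌉ = 415
j=2: r + 1k = 867.405 → ⌈·⌉ = 868
j=3: r + 2k = 1320.005 → ⌈·⌉ = 1321
j=4: r + 3k = 1772.605 → ⌈·⌉ = 1773
j=5: r + 4k = 2225.205 → ⌈·⌉ = 2226
j=6: r + 5k = 2677.805 → ⌈·⌉ = 2678
j=7: r + 6k = 3130.405 → ⌈·⌉ = 3131
j=8: r + 7k = 3583.005 → ⌈·⌉ = 3584
j=9: r + 8k = 4035.605 → ⌈·⌉ = 4036
j=10: r + 9k = 4488.205 → ⌈·⌉ = 4489
j=11: r + 10k = 4940.805 → ⌈·⌉ = 4941
j=12: r + 11k = 5393.405 → ⌈·⌉ = 5394
j=13: r + 12k = 5846.005 → ⌈·⌉ = 5847
j=14: r + 13k = 6298.605 → ⌈·⌉ = 6299
j=15: r + 14k = 6751.205 → ⌈·⌉ = 6752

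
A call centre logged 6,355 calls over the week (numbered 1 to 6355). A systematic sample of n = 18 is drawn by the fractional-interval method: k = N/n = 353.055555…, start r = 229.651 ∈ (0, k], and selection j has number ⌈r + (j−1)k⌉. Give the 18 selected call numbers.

j=1: r + 0k = 229.651 → ⌈·⌉ = 230
j=2: r + 1k = 582.706555… → ⌈·⌉ = 583
j=3: r + 2k = 935.762111… → ⌈·⌉ = 936
j=4: r + 3k = 1288.817666… → ⌈·⌉ = 1289
j=5: r + 4k = 1641.873222… → ⌈·⌉ = 1642
j=6: r + 5k = 1994.928777… → ⌈·⌉ = 1995
j=7: r + 6k = 2347.984333… → ⌈·⌉ = 2348
j=8: r + 7k = 2701.039888… → ⌈·⌉ = 2702
j=9: r + 8k = 3054.095444… → ⌈·⌉ = 3055
j=10: r + 9k = 3407.151 → ⌈·⌉ = 3408
j=11: r + 10k = 3760.206555… → ⌈·⌉ = 3761
j=12: r + 11k = 4113.262111… → ⌈·⌉ = 4114
j=13: r + 12k = 4466.317666… → ⌈·⌉ = 4467
j=14: r + 13k = 4819.373222… → ⌈·⌉ = 4820
j=15: r + 14k = 5172.428777… → ⌈·⌉ = 5173
j=16: r + 15k = 5525.484333… → ⌈·⌉ = 5526
j=17: r + 16k = 5878.539888… → ⌈·⌉ = 5879
j=18: r + 17k = 6231.595444… → ⌈·⌉ = 6232

230, 583, 936, 1289, 1642, 1995, 2348, 2702, 3055, 3408, 3761, 4114, 4467, 4820, 5173, 5526, 5879, 6232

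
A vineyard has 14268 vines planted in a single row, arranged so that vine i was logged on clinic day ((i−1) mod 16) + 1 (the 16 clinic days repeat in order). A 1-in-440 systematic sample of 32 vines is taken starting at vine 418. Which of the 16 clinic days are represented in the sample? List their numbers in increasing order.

Consecutive selections differ by k = 440, so their clinic day numbers differ by 440 mod 16 = 8.
gcd(440, 16) = 8, so the sample visits 16/8 = 2 distinct residues mod 16.
Start 418 is clinic day 2; the clinic days hit are 2, 10.

2, 10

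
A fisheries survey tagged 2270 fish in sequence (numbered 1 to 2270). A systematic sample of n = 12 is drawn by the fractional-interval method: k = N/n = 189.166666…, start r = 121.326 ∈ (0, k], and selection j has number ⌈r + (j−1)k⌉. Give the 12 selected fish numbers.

122, 311, 500, 689, 878, 1068, 1257, 1446, 1635, 1824, 2013, 2203

j=1: r + 0k = 121.326 → ⌈·⌉ = 122
j=2: r + 1k = 310.492666… → ⌈·⌉ = 311
j=3: r + 2k = 499.659333… → ⌈·⌉ = 500
j=4: r + 3k = 688.826 → ⌈·⌉ = 689
j=5: r + 4k = 877.992666… → ⌈·⌉ = 878
j=6: r + 5k = 1067.159333… → ⌈·⌉ = 1068
j=7: r + 6k = 1256.326 → ⌈·⌉ = 1257
j=8: r + 7k = 1445.492666… → ⌈·⌉ = 1446
j=9: r + 8k = 1634.659333… → ⌈·⌉ = 1635
j=10: r + 9k = 1823.826 → ⌈·⌉ = 1824
j=11: r + 10k = 2012.992666… → ⌈·⌉ = 2013
j=12: r + 11k = 2202.159333… → ⌈·⌉ = 2203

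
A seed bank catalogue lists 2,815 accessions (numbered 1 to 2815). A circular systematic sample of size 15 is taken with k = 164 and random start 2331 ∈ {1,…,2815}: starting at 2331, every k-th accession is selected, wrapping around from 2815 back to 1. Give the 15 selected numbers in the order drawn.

2331, 2495, 2659, 8, 172, 336, 500, 664, 828, 992, 1156, 1320, 1484, 1648, 1812

Selection 1: 2331
Selection 2: 2331 + 164 = 2495
Selection 3: 2495 + 164 = 2659
Selection 4: 2659 + 164 = 2823 → 2823 − 2815 = 8
Selection 5: 8 + 164 = 172
Selection 6: 172 + 164 = 336
Selection 7: 336 + 164 = 500
Selection 8: 500 + 164 = 664
Selection 9: 664 + 164 = 828
Selection 10: 828 + 164 = 992
Selection 11: 992 + 164 = 1156
Selection 12: 1156 + 164 = 1320
Selection 13: 1320 + 164 = 1484
Selection 14: 1484 + 164 = 1648
Selection 15: 1648 + 164 = 1812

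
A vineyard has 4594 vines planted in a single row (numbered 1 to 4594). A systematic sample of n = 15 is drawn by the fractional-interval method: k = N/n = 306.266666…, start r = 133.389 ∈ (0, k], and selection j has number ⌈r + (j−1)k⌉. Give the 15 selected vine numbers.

j=1: r + 0k = 133.389 → ⌈·⌉ = 134
j=2: r + 1k = 439.655666… → ⌈·⌉ = 440
j=3: r + 2k = 745.922333… → ⌈·⌉ = 746
j=4: r + 3k = 1052.189 → ⌈·⌉ = 1053
j=5: r + 4k = 1358.455666… → ⌈·⌉ = 1359
j=6: r + 5k = 1664.722333… → ⌈·⌉ = 1665
j=7: r + 6k = 1970.989 → ⌈·⌉ = 1971
j=8: r + 7k = 2277.255666… → ⌈·⌉ = 2278
j=9: r + 8k = 2583.522333… → ⌈·⌉ = 2584
j=10: r + 9k = 2889.789 → ⌈·⌉ = 2890
j=11: r + 10k = 3196.055666… → ⌈·⌉ = 3197
j=12: r + 11k = 3502.322333… → ⌈·⌉ = 3503
j=13: r + 12k = 3808.589 → ⌈·⌉ = 3809
j=14: r + 13k = 4114.855666… → ⌈·⌉ = 4115
j=15: r + 14k = 4421.122333… → ⌈·⌉ = 4422

134, 440, 746, 1053, 1359, 1665, 1971, 2278, 2584, 2890, 3197, 3503, 3809, 4115, 4422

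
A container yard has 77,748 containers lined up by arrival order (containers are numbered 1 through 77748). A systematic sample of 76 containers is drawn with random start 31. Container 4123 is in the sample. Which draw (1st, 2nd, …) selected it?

5

k = 77748/76 = 1023
position = (4123 − 31)/1023 + 1 = 4092/1023 + 1 = 4 + 1 = 5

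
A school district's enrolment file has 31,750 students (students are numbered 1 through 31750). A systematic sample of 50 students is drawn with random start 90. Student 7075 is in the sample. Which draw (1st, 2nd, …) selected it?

k = 31750/50 = 635
position = (7075 − 90)/635 + 1 = 6985/635 + 1 = 11 + 1 = 12

12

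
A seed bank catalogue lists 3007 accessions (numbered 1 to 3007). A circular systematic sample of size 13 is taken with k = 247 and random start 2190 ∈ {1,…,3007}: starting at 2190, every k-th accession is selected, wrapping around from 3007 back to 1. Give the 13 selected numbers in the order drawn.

2190, 2437, 2684, 2931, 171, 418, 665, 912, 1159, 1406, 1653, 1900, 2147

Selection 1: 2190
Selection 2: 2190 + 247 = 2437
Selection 3: 2437 + 247 = 2684
Selection 4: 2684 + 247 = 2931
Selection 5: 2931 + 247 = 3178 → 3178 − 3007 = 171
Selection 6: 171 + 247 = 418
Selection 7: 418 + 247 = 665
Selection 8: 665 + 247 = 912
Selection 9: 912 + 247 = 1159
Selection 10: 1159 + 247 = 1406
Selection 11: 1406 + 247 = 1653
Selection 12: 1653 + 247 = 1900
Selection 13: 1900 + 247 = 2147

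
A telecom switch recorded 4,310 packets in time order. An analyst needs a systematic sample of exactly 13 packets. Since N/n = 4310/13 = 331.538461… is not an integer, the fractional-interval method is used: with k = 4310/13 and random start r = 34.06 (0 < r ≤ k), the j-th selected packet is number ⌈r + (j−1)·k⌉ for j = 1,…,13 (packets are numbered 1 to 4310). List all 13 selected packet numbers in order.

35, 366, 698, 1029, 1361, 1692, 2024, 2355, 2687, 3018, 3350, 3681, 4013

j=1: r + 0k = 34.06 → ⌈·⌉ = 35
j=2: r + 1k = 365.598461… → ⌈·⌉ = 366
j=3: r + 2k = 697.136923… → ⌈·⌉ = 698
j=4: r + 3k = 1028.675384… → ⌈·⌉ = 1029
j=5: r + 4k = 1360.213846… → ⌈·⌉ = 1361
j=6: r + 5k = 1691.752307… → ⌈·⌉ = 1692
j=7: r + 6k = 2023.290769… → ⌈·⌉ = 2024
j=8: r + 7k = 2354.829230… → ⌈·⌉ = 2355
j=9: r + 8k = 2686.367692… → ⌈·⌉ = 2687
j=10: r + 9k = 3017.906153… → ⌈·⌉ = 3018
j=11: r + 10k = 3349.444615… → ⌈·⌉ = 3350
j=12: r + 11k = 3680.983076… → ⌈·⌉ = 3681
j=13: r + 12k = 4012.521538… → ⌈·⌉ = 4013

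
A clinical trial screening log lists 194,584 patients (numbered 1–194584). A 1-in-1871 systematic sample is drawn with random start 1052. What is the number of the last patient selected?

193765

k = 1871
104th selection = r + (104−1)·k = 1052 + 103×1871 = 1052 + 192713 = 193765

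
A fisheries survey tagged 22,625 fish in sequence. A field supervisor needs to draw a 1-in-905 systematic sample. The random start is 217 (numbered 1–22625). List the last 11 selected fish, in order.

15th selection = 217 + 14×905 = 12887
16th: 12887 + 905 = 13792
17th: 13792 + 905 = 14697
18th: 14697 + 905 = 15602
19th: 15602 + 905 = 16507
20th: 16507 + 905 = 17412
21st: 17412 + 905 = 18317
22nd: 18317 + 905 = 19222
23rd: 19222 + 905 = 20127
24th: 20127 + 905 = 21032
25th: 21032 + 905 = 21937

12887, 13792, 14697, 15602, 16507, 17412, 18317, 19222, 20127, 21032, 21937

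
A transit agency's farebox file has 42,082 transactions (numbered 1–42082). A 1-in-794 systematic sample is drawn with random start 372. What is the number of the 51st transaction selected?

40072

k = 794
51st selection = r + (51−1)·k = 372 + 50×794 = 372 + 39700 = 40072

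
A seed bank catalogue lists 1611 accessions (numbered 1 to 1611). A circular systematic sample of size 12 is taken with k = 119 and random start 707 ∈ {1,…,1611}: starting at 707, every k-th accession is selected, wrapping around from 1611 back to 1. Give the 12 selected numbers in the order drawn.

707, 826, 945, 1064, 1183, 1302, 1421, 1540, 48, 167, 286, 405

Selection 1: 707
Selection 2: 707 + 119 = 826
Selection 3: 826 + 119 = 945
Selection 4: 945 + 119 = 1064
Selection 5: 1064 + 119 = 1183
Selection 6: 1183 + 119 = 1302
Selection 7: 1302 + 119 = 1421
Selection 8: 1421 + 119 = 1540
Selection 9: 1540 + 119 = 1659 → 1659 − 1611 = 48
Selection 10: 48 + 119 = 167
Selection 11: 167 + 119 = 286
Selection 12: 286 + 119 = 405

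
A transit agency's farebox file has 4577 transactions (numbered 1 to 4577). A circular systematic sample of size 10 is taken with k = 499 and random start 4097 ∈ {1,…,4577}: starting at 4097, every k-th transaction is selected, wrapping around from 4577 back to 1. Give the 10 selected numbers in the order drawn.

4097, 19, 518, 1017, 1516, 2015, 2514, 3013, 3512, 4011

Selection 1: 4097
Selection 2: 4097 + 499 = 4596 → 4596 − 4577 = 19
Selection 3: 19 + 499 = 518
Selection 4: 518 + 499 = 1017
Selection 5: 1017 + 499 = 1516
Selection 6: 1516 + 499 = 2015
Selection 7: 2015 + 499 = 2514
Selection 8: 2514 + 499 = 3013
Selection 9: 3013 + 499 = 3512
Selection 10: 3512 + 499 = 4011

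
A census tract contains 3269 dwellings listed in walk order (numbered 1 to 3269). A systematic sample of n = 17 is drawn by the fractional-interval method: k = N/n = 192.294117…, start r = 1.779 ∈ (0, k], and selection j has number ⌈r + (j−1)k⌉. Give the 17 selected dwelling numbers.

2, 195, 387, 579, 771, 964, 1156, 1348, 1541, 1733, 1925, 2118, 2310, 2502, 2694, 2887, 3079

j=1: r + 0k = 1.779 → ⌈·⌉ = 2
j=2: r + 1k = 194.073117… → ⌈·⌉ = 195
j=3: r + 2k = 386.367235… → ⌈·⌉ = 387
j=4: r + 3k = 578.661352… → ⌈·⌉ = 579
j=5: r + 4k = 770.955470… → ⌈·⌉ = 771
j=6: r + 5k = 963.249588… → ⌈·⌉ = 964
j=7: r + 6k = 1155.543705… → ⌈·⌉ = 1156
j=8: r + 7k = 1347.837823… → ⌈·⌉ = 1348
j=9: r + 8k = 1540.131941… → ⌈·⌉ = 1541
j=10: r + 9k = 1732.426058… → ⌈·⌉ = 1733
j=11: r + 10k = 1924.720176… → ⌈·⌉ = 1925
j=12: r + 11k = 2117.014294… → ⌈·⌉ = 2118
j=13: r + 12k = 2309.308411… → ⌈·⌉ = 2310
j=14: r + 13k = 2501.602529… → ⌈·⌉ = 2502
j=15: r + 14k = 2693.896647… → ⌈·⌉ = 2694
j=16: r + 15k = 2886.190764… → ⌈·⌉ = 2887
j=17: r + 16k = 3078.484882… → ⌈·⌉ = 3079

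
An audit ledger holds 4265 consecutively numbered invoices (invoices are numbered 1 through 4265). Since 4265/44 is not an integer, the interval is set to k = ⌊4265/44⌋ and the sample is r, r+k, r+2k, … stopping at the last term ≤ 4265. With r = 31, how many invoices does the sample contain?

k = ⌊4265/44⌋ = 96
Achieved size = ⌊(4265 − 31)/96⌋ + 1 = ⌊4234/96⌋ + 1 = 44 + 1 = 45
(last selection: 31 + 44×96 = 4255 ≤ 4265; next would be 4351 > 4265)

45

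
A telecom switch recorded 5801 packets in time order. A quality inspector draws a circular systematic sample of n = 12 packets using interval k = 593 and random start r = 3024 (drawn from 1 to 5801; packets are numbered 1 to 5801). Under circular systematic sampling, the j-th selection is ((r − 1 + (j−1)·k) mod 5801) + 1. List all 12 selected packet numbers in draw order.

3024, 3617, 4210, 4803, 5396, 188, 781, 1374, 1967, 2560, 3153, 3746

Selection 1: 3024
Selection 2: 3024 + 593 = 3617
Selection 3: 3617 + 593 = 4210
Selection 4: 4210 + 593 = 4803
Selection 5: 4803 + 593 = 5396
Selection 6: 5396 + 593 = 5989 → 5989 − 5801 = 188
Selection 7: 188 + 593 = 781
Selection 8: 781 + 593 = 1374
Selection 9: 1374 + 593 = 1967
Selection 10: 1967 + 593 = 2560
Selection 11: 2560 + 593 = 3153
Selection 12: 3153 + 593 = 3746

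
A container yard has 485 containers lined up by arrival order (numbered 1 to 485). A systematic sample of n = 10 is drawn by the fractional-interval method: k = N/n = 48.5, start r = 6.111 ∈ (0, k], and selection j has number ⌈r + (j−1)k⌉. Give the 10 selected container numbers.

7, 55, 104, 152, 201, 249, 298, 346, 395, 443

j=1: r + 0k = 6.111 → ⌈·⌉ = 7
j=2: r + 1k = 54.611 → ⌈·⌉ = 55
j=3: r + 2k = 103.111 → ⌈·⌉ = 104
j=4: r + 3k = 151.611 → ⌈·⌉ = 152
j=5: r + 4k = 200.111 → ⌈·⌉ = 201
j=6: r + 5k = 248.611 → ⌈·⌉ = 249
j=7: r + 6k = 297.111 → ⌈·⌉ = 298
j=8: r + 7k = 345.611 → ⌈·⌉ = 346
j=9: r + 8k = 394.111 → ⌈·⌉ = 395
j=10: r + 9k = 442.611 → ⌈·⌉ = 443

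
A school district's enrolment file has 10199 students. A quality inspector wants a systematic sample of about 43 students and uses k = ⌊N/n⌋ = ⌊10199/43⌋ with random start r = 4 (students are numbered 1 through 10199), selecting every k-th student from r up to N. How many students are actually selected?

k = ⌊10199/43⌋ = 237
Achieved size = ⌊(10199 − 4)/237⌋ + 1 = ⌊10195/237⌋ + 1 = 43 + 1 = 44
(last selection: 4 + 43×237 = 10195 ≤ 10199; next would be 10432 > 10199)

44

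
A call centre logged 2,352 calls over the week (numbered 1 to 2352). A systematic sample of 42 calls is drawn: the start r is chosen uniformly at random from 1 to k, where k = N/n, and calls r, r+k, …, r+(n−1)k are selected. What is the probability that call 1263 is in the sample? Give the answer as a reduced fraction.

k = 2352/42 = 56.
Call 1263 is selected iff r ≡ 1263 (mod 56); exactly one such r in {1,…,56}.
Inclusion probability = 1/56.

1/56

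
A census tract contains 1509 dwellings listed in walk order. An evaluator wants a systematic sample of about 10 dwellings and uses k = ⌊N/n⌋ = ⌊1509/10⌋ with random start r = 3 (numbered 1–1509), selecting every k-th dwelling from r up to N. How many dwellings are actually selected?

11

k = ⌊1509/10⌋ = 150
Achieved size = ⌊(1509 − 3)/150⌋ + 1 = ⌊1506/150⌋ + 1 = 10 + 1 = 11
(last selection: 3 + 10×150 = 1503 ≤ 1509; next would be 1653 > 1509)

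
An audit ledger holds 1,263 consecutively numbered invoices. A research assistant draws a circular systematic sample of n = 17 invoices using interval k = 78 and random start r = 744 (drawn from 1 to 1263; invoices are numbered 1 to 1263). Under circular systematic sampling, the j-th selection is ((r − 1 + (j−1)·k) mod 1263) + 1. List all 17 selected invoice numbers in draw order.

Selection 1: 744
Selection 2: 744 + 78 = 822
Selection 3: 822 + 78 = 900
Selection 4: 900 + 78 = 978
Selection 5: 978 + 78 = 1056
Selection 6: 1056 + 78 = 1134
Selection 7: 1134 + 78 = 1212
Selection 8: 1212 + 78 = 1290 → 1290 − 1263 = 27
Selection 9: 27 + 78 = 105
Selection 10: 105 + 78 = 183
Selection 11: 183 + 78 = 261
Selection 12: 261 + 78 = 339
Selection 13: 339 + 78 = 417
Selection 14: 417 + 78 = 495
Selection 15: 495 + 78 = 573
Selection 16: 573 + 78 = 651
Selection 17: 651 + 78 = 729

744, 822, 900, 978, 1056, 1134, 1212, 27, 105, 183, 261, 339, 417, 495, 573, 651, 729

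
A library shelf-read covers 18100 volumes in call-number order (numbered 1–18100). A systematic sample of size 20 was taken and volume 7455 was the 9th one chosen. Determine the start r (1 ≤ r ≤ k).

k = 18100/20 = 905
r = 7455 − (9−1)×905 = 7455 − 7240 = 215

215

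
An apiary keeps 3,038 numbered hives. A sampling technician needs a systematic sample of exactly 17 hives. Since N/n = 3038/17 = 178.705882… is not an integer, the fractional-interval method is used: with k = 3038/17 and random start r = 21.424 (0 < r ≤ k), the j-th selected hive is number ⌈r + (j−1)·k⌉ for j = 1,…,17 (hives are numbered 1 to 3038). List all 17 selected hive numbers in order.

22, 201, 379, 558, 737, 915, 1094, 1273, 1452, 1630, 1809, 1988, 2166, 2345, 2524, 2703, 2881

j=1: r + 0k = 21.424 → ⌈·⌉ = 22
j=2: r + 1k = 200.129882… → ⌈·⌉ = 201
j=3: r + 2k = 378.835764… → ⌈·⌉ = 379
j=4: r + 3k = 557.541647… → ⌈·⌉ = 558
j=5: r + 4k = 736.247529… → ⌈·⌉ = 737
j=6: r + 5k = 914.953411… → ⌈·⌉ = 915
j=7: r + 6k = 1093.659294… → ⌈·⌉ = 1094
j=8: r + 7k = 1272.365176… → ⌈·⌉ = 1273
j=9: r + 8k = 1451.071058… → ⌈·⌉ = 1452
j=10: r + 9k = 1629.776941… → ⌈·⌉ = 1630
j=11: r + 10k = 1808.482823… → ⌈·⌉ = 1809
j=12: r + 11k = 1987.188705… → ⌈·⌉ = 1988
j=13: r + 12k = 2165.894588… → ⌈·⌉ = 2166
j=14: r + 13k = 2344.600470… → ⌈·⌉ = 2345
j=15: r + 14k = 2523.306352… → ⌈·⌉ = 2524
j=16: r + 15k = 2702.012235… → ⌈·⌉ = 2703
j=17: r + 16k = 2880.718117… → ⌈·⌉ = 2881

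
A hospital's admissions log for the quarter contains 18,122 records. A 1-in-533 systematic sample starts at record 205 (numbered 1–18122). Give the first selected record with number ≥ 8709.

8733

k = 533
Steps past start: ⌈(8709 − 205)/533⌉ = ⌈8504/533⌉ = 16
Selected record: 205 + 16×533 = 8733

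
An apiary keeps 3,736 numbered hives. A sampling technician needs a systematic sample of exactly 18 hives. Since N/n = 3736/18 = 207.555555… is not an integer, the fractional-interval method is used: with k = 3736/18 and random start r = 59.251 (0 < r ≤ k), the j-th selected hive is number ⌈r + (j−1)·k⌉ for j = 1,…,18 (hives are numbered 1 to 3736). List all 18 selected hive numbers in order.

60, 267, 475, 682, 890, 1098, 1305, 1513, 1720, 1928, 2135, 2343, 2550, 2758, 2966, 3173, 3381, 3588

j=1: r + 0k = 59.251 → ⌈·⌉ = 60
j=2: r + 1k = 266.806555… → ⌈·⌉ = 267
j=3: r + 2k = 474.362111… → ⌈·⌉ = 475
j=4: r + 3k = 681.917666… → ⌈·⌉ = 682
j=5: r + 4k = 889.473222… → ⌈·⌉ = 890
j=6: r + 5k = 1097.028777… → ⌈·⌉ = 1098
j=7: r + 6k = 1304.584333… → ⌈·⌉ = 1305
j=8: r + 7k = 1512.139888… → ⌈·⌉ = 1513
j=9: r + 8k = 1719.695444… → ⌈·⌉ = 1720
j=10: r + 9k = 1927.251 → ⌈·⌉ = 1928
j=11: r + 10k = 2134.806555… → ⌈·⌉ = 2135
j=12: r + 11k = 2342.362111… → ⌈·⌉ = 2343
j=13: r + 12k = 2549.917666… → ⌈·⌉ = 2550
j=14: r + 13k = 2757.473222… → ⌈·⌉ = 2758
j=15: r + 14k = 2965.028777… → ⌈·⌉ = 2966
j=16: r + 15k = 3172.584333… → ⌈·⌉ = 3173
j=17: r + 16k = 3380.139888… → ⌈·⌉ = 3381
j=18: r + 17k = 3587.695444… → ⌈·⌉ = 3588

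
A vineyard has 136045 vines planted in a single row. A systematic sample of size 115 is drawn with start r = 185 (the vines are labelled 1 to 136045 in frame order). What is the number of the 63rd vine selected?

73531

k = 136045/115 = 1183
63rd selection = r + (63−1)·k = 185 + 62×1183 = 185 + 73346 = 73531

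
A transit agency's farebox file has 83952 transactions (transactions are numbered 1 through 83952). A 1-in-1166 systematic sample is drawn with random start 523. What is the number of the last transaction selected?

83309

k = 1166
72nd selection = r + (72−1)·k = 523 + 71×1166 = 523 + 82786 = 83309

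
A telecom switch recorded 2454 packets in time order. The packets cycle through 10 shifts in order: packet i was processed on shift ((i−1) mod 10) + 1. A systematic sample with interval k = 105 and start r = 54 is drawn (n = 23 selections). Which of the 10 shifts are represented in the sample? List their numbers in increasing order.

4, 9

Consecutive selections differ by k = 105, so their shift numbers differ by 105 mod 10 = 5.
gcd(105, 10) = 5, so the sample visits 10/5 = 2 distinct residues mod 10.
Start 54 is shift 4; the shifts hit are 4, 9.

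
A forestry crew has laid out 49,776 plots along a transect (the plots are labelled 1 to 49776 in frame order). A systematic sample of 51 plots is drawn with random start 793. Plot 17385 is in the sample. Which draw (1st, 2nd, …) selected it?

18

k = 49776/51 = 976
position = (17385 − 793)/976 + 1 = 16592/976 + 1 = 17 + 1 = 18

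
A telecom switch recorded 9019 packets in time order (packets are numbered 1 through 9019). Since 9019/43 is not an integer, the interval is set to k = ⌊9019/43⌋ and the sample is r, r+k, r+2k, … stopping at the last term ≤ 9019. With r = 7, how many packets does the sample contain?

k = ⌊9019/43⌋ = 209
Achieved size = ⌊(9019 − 7)/209⌋ + 1 = ⌊9012/209⌋ + 1 = 43 + 1 = 44
(last selection: 7 + 43×209 = 8994 ≤ 9019; next would be 9203 > 9019)

44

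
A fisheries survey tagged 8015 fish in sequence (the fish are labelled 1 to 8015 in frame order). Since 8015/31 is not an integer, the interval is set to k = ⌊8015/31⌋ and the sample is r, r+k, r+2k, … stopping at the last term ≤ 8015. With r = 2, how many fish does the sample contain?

k = ⌊8015/31⌋ = 258
Achieved size = ⌊(8015 − 2)/258⌋ + 1 = ⌊8013/258⌋ + 1 = 31 + 1 = 32
(last selection: 2 + 31×258 = 8000 ≤ 8015; next would be 8258 > 8015)

32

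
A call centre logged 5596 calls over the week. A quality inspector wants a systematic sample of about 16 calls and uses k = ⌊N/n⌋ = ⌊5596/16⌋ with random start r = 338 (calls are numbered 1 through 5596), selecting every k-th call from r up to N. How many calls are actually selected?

16

k = ⌊5596/16⌋ = 349
Achieved size = ⌊(5596 − 338)/349⌋ + 1 = ⌊5258/349⌋ + 1 = 15 + 1 = 16
(last selection: 338 + 15×349 = 5573 ≤ 5596; next would be 5922 > 5596)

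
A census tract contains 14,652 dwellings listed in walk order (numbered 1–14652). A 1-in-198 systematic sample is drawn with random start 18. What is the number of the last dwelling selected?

14472

k = 198
74th selection = r + (74−1)·k = 18 + 73×198 = 18 + 14454 = 14472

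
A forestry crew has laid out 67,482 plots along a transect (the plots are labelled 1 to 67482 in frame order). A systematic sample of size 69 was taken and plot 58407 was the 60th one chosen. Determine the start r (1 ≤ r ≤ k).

k = 67482/69 = 978
r = 58407 − (60−1)×978 = 58407 − 57702 = 705

705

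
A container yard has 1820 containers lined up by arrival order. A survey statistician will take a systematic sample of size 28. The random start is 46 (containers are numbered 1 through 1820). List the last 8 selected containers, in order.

k = N/n = 1820/28 = 65
21st selection = 46 + 20×65 = 1346
22nd: 1346 + 65 = 1411
23rd: 1411 + 65 = 1476
24th: 1476 + 65 = 1541
25th: 1541 + 65 = 1606
26th: 1606 + 65 = 1671
27th: 1671 + 65 = 1736
28th: 1736 + 65 = 1801

1346, 1411, 1476, 1541, 1606, 1671, 1736, 1801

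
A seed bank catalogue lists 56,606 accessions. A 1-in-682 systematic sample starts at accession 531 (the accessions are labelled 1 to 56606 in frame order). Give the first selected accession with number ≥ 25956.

k = 682
Steps past start: ⌈(25956 − 531)/682⌉ = ⌈25425/682⌉ = 38
Selected accession: 531 + 38×682 = 26447

26447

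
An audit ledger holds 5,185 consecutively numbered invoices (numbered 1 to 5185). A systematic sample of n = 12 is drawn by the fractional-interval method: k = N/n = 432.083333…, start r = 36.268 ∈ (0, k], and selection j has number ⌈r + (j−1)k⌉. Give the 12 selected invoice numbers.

37, 469, 901, 1333, 1765, 2197, 2629, 3061, 3493, 3926, 4358, 4790

j=1: r + 0k = 36.268 → ⌈·⌉ = 37
j=2: r + 1k = 468.351333… → ⌈·⌉ = 469
j=3: r + 2k = 900.434666… → ⌈·⌉ = 901
j=4: r + 3k = 1332.518 → ⌈·⌉ = 1333
j=5: r + 4k = 1764.601333… → ⌈·⌉ = 1765
j=6: r + 5k = 2196.684666… → ⌈·⌉ = 2197
j=7: r + 6k = 2628.768 → ⌈·⌉ = 2629
j=8: r + 7k = 3060.851333… → ⌈·⌉ = 3061
j=9: r + 8k = 3492.934666… → ⌈·⌉ = 3493
j=10: r + 9k = 3925.018 → ⌈·⌉ = 3926
j=11: r + 10k = 4357.101333… → ⌈·⌉ = 4358
j=12: r + 11k = 4789.184666… → ⌈·⌉ = 4790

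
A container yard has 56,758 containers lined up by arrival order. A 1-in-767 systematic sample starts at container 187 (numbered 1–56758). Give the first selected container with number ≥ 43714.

43906

k = 767
Steps past start: ⌈(43714 − 187)/767⌉ = ⌈43527/767⌉ = 57
Selected container: 187 + 57×767 = 43906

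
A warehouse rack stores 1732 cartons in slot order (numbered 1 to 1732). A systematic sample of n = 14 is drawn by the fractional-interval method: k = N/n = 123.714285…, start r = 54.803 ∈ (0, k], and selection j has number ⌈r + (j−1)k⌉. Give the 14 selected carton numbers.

55, 179, 303, 426, 550, 674, 798, 921, 1045, 1169, 1292, 1416, 1540, 1664

j=1: r + 0k = 54.803 → ⌈·⌉ = 55
j=2: r + 1k = 178.517285… → ⌈·⌉ = 179
j=3: r + 2k = 302.231571… → ⌈·⌉ = 303
j=4: r + 3k = 425.945857… → ⌈·⌉ = 426
j=5: r + 4k = 549.660142… → ⌈·⌉ = 550
j=6: r + 5k = 673.374428… → ⌈·⌉ = 674
j=7: r + 6k = 797.088714… → ⌈·⌉ = 798
j=8: r + 7k = 920.803 → ⌈·⌉ = 921
j=9: r + 8k = 1044.517285… → ⌈·⌉ = 1045
j=10: r + 9k = 1168.231571… → ⌈·⌉ = 1169
j=11: r + 10k = 1291.945857… → ⌈·⌉ = 1292
j=12: r + 11k = 1415.660142… → ⌈·⌉ = 1416
j=13: r + 12k = 1539.374428… → ⌈·⌉ = 1540
j=14: r + 13k = 1663.088714… → ⌈·⌉ = 1664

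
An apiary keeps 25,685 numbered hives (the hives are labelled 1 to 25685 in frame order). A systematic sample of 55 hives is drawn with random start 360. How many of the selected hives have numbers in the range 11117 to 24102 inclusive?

k = 25685/55 = 467
First selection ≥ 11117: 360 + ⌈(11117−360)/467⌉·467 = 360 + 24×467 = 11568
Last selection ≤ 24102: 360 + ⌊(24102−360)/467⌋·467 = 360 + 50×467 = 23710
Count = 50 − 24 + 1 = 27

27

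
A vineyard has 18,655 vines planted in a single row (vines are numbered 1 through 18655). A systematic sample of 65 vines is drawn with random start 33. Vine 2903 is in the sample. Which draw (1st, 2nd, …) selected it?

11

k = 18655/65 = 287
position = (2903 − 33)/287 + 1 = 2870/287 + 1 = 10 + 1 = 11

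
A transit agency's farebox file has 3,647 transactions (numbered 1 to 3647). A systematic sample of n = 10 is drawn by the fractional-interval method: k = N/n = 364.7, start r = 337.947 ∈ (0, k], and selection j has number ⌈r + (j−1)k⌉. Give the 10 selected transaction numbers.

j=1: r + 0k = 337.947 → ⌈·⌉ = 338
j=2: r + 1k = 702.647 → ⌈·⌉ = 703
j=3: r + 2k = 1067.347 → ⌈·⌉ = 1068
j=4: r + 3k = 1432.047 → ⌈·⌉ = 1433
j=5: r + 4k = 1796.747 → ⌈·⌉ = 1797
j=6: r + 5k = 2161.447 → ⌈·⌉ = 2162
j=7: r + 6k = 2526.147 → ⌈·⌉ = 2527
j=8: r + 7k = 2890.847 → ⌈·⌉ = 2891
j=9: r + 8k = 3255.547 → ⌈·⌉ = 3256
j=10: r + 9k = 3620.247 → ⌈·⌉ = 3621

338, 703, 1068, 1433, 1797, 2162, 2527, 2891, 3256, 3621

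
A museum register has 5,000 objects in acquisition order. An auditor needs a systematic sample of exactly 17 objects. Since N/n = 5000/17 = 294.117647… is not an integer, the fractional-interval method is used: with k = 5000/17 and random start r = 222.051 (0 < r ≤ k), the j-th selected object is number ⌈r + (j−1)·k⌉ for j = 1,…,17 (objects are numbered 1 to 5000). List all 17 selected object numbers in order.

j=1: r + 0k = 222.051 → ⌈·⌉ = 223
j=2: r + 1k = 516.168647… → ⌈·⌉ = 517
j=3: r + 2k = 810.286294… → ⌈·⌉ = 811
j=4: r + 3k = 1104.403941… → ⌈·⌉ = 1105
j=5: r + 4k = 1398.521588… → ⌈·⌉ = 1399
j=6: r + 5k = 1692.639235… → ⌈·⌉ = 1693
j=7: r + 6k = 1986.756882… → ⌈·⌉ = 1987
j=8: r + 7k = 2280.874529… → ⌈·⌉ = 2281
j=9: r + 8k = 2574.992176… → ⌈·⌉ = 2575
j=10: r + 9k = 2869.109823… → ⌈·⌉ = 2870
j=11: r + 10k = 3163.227470… → ⌈·⌉ = 3164
j=12: r + 11k = 3457.345117… → ⌈·⌉ = 3458
j=13: r + 12k = 3751.462764… → ⌈·⌉ = 3752
j=14: r + 13k = 4045.580411… → ⌈·⌉ = 4046
j=15: r + 14k = 4339.698058… → ⌈·⌉ = 4340
j=16: r + 15k = 4633.815705… → ⌈·⌉ = 4634
j=17: r + 16k = 4927.933352… → ⌈·⌉ = 4928

223, 517, 811, 1105, 1399, 1693, 1987, 2281, 2575, 2870, 3164, 3458, 3752, 4046, 4340, 4634, 4928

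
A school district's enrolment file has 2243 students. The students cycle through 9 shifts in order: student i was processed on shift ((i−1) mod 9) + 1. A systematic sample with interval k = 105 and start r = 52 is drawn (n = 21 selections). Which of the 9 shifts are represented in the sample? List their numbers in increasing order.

Consecutive selections differ by k = 105, so their shift numbers differ by 105 mod 9 = 6.
gcd(105, 9) = 3, so the sample visits 9/3 = 3 distinct residues mod 9.
Start 52 is shift 7; the shifts hit are 1, 4, 7.

1, 4, 7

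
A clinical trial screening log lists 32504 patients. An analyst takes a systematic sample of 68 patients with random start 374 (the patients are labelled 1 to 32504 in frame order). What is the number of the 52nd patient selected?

k = 32504/68 = 478
52nd selection = r + (52−1)·k = 374 + 51×478 = 374 + 24378 = 24752

24752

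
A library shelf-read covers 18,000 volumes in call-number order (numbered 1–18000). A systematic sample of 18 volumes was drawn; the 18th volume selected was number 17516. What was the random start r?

516

k = 18000/18 = 1000
r = 17516 − (18−1)×1000 = 17516 − 17000 = 516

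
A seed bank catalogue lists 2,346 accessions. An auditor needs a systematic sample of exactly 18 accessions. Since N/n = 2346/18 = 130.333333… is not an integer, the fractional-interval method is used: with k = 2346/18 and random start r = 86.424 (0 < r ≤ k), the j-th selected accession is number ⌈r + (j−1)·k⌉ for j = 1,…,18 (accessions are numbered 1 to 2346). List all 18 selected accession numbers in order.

87, 217, 348, 478, 608, 739, 869, 999, 1130, 1260, 1390, 1521, 1651, 1781, 1912, 2042, 2172, 2303

j=1: r + 0k = 86.424 → ⌈·⌉ = 87
j=2: r + 1k = 216.757333… → ⌈·⌉ = 217
j=3: r + 2k = 347.090666… → ⌈·⌉ = 348
j=4: r + 3k = 477.424 → ⌈·⌉ = 478
j=5: r + 4k = 607.757333… → ⌈·⌉ = 608
j=6: r + 5k = 738.090666… → ⌈·⌉ = 739
j=7: r + 6k = 868.424 → ⌈·⌉ = 869
j=8: r + 7k = 998.757333… → ⌈·⌉ = 999
j=9: r + 8k = 1129.090666… → ⌈·⌉ = 1130
j=10: r + 9k = 1259.424 → ⌈·⌉ = 1260
j=11: r + 10k = 1389.757333… → ⌈·⌉ = 1390
j=12: r + 11k = 1520.090666… → ⌈·⌉ = 1521
j=13: r + 12k = 1650.424 → ⌈·⌉ = 1651
j=14: r + 13k = 1780.757333… → ⌈·⌉ = 1781
j=15: r + 14k = 1911.090666… → ⌈·⌉ = 1912
j=16: r + 15k = 2041.424 → ⌈·⌉ = 2042
j=17: r + 16k = 2171.757333… → ⌈·⌉ = 2172
j=18: r + 17k = 2302.090666… → ⌈·⌉ = 2303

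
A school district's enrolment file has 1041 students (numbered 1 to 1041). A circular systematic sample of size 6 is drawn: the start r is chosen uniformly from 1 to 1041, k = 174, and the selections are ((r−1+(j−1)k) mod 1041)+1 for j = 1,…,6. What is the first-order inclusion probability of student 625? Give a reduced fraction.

2/347

For each position j, as r ranges over 1…1041 the j-th selection hits every student exactly once, so student 625 is selected for exactly 6 of the 1041 starts.
Inclusion probability = 6/1041 = 2/347.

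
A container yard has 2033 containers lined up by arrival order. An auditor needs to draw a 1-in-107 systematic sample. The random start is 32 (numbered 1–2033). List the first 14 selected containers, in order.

container 1: 32
container 2: 32 + 107 = 139
container 3: 139 + 107 = 246
container 4: 246 + 107 = 353
container 5: 353 + 107 = 460
container 6: 460 + 107 = 567
container 7: 567 + 107 = 674
container 8: 674 + 107 = 781
container 9: 781 + 107 = 888
container 10: 888 + 107 = 995
container 11: 995 + 107 = 1102
container 12: 1102 + 107 = 1209
container 13: 1209 + 107 = 1316
container 14: 1316 + 107 = 1423

32, 139, 246, 353, 460, 567, 674, 781, 888, 995, 1102, 1209, 1316, 1423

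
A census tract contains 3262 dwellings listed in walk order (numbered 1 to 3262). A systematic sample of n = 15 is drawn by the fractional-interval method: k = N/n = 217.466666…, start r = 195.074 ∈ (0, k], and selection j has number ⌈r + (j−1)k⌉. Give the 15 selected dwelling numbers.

j=1: r + 0k = 195.074 → ⌈·⌉ = 196
j=2: r + 1k = 412.540666… → ⌈·⌉ = 413
j=3: r + 2k = 630.007333… → ⌈·⌉ = 631
j=4: r + 3k = 847.474 → ⌈·⌉ = 848
j=5: r + 4k = 1064.940666… → ⌈·⌉ = 1065
j=6: r + 5k = 1282.407333… → ⌈·⌉ = 1283
j=7: r + 6k = 1499.874 → ⌈·⌉ = 1500
j=8: r + 7k = 1717.340666… → ⌈·⌉ = 1718
j=9: r + 8k = 1934.807333… → ⌈·⌉ = 1935
j=10: r + 9k = 2152.274 → ⌈·⌉ = 2153
j=11: r + 10k = 2369.740666… → ⌈·⌉ = 2370
j=12: r + 11k = 2587.207333… → ⌈·⌉ = 2588
j=13: r + 12k = 2804.674 → ⌈·⌉ = 2805
j=14: r + 13k = 3022.140666… → ⌈·⌉ = 3023
j=15: r + 14k = 3239.607333… → ⌈·⌉ = 3240

196, 413, 631, 848, 1065, 1283, 1500, 1718, 1935, 2153, 2370, 2588, 2805, 3023, 3240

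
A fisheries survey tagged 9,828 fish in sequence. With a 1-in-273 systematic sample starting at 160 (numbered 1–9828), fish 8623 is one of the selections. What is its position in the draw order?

k = 273
position = (8623 − 160)/273 + 1 = 8463/273 + 1 = 31 + 1 = 32

32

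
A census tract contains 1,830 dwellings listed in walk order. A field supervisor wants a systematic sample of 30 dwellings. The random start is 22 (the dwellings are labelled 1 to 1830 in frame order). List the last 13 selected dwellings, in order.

k = N/n = 1830/30 = 61
18th selection = 22 + 17×61 = 1059
19th: 1059 + 61 = 1120
20th: 1120 + 61 = 1181
21st: 1181 + 61 = 1242
22nd: 1242 + 61 = 1303
23rd: 1303 + 61 = 1364
24th: 1364 + 61 = 1425
25th: 1425 + 61 = 1486
26th: 1486 + 61 = 1547
27th: 1547 + 61 = 1608
28th: 1608 + 61 = 1669
29th: 1669 + 61 = 1730
30th: 1730 + 61 = 1791

1059, 1120, 1181, 1242, 1303, 1364, 1425, 1486, 1547, 1608, 1669, 1730, 1791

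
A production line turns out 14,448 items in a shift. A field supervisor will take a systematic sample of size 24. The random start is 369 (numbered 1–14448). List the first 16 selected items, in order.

369, 971, 1573, 2175, 2777, 3379, 3981, 4583, 5185, 5787, 6389, 6991, 7593, 8195, 8797, 9399

k = N/n = 14448/24 = 602
item 1: 369
item 2: 369 + 602 = 971
item 3: 971 + 602 = 1573
item 4: 1573 + 602 = 2175
item 5: 2175 + 602 = 2777
item 6: 2777 + 602 = 3379
item 7: 3379 + 602 = 3981
item 8: 3981 + 602 = 4583
item 9: 4583 + 602 = 5185
item 10: 5185 + 602 = 5787
item 11: 5787 + 602 = 6389
item 12: 6389 + 602 = 6991
item 13: 6991 + 602 = 7593
item 14: 7593 + 602 = 8195
item 15: 8195 + 602 = 8797
item 16: 8797 + 602 = 9399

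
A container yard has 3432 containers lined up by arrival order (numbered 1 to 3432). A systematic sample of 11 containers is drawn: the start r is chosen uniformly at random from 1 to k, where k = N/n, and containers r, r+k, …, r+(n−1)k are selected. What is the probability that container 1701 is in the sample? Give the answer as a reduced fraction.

k = 3432/11 = 312.
Container 1701 is selected iff r ≡ 1701 (mod 312); exactly one such r in {1,…,312}.
Inclusion probability = 1/312.

1/312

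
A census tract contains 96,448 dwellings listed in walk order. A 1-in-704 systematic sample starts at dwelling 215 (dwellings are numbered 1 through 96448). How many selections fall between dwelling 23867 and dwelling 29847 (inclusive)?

k = 704
First selection ≥ 23867: 215 + ⌈(23867−215)/704⌉·704 = 215 + 34×704 = 24151
Last selection ≤ 29847: 215 + ⌊(29847−215)/704⌋·704 = 215 + 42×704 = 29783
Count = 42 − 34 + 1 = 9

9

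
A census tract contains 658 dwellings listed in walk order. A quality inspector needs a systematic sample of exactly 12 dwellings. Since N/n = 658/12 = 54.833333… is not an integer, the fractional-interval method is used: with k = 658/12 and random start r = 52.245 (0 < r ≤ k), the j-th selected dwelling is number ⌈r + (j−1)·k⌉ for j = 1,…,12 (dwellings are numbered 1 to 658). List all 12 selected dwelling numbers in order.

j=1: r + 0k = 52.245 → ⌈·⌉ = 53
j=2: r + 1k = 107.078333… → ⌈·⌉ = 108
j=3: r + 2k = 161.911666… → ⌈·⌉ = 162
j=4: r + 3k = 216.745 → ⌈·⌉ = 217
j=5: r + 4k = 271.578333… → ⌈·⌉ = 272
j=6: r + 5k = 326.411666… → ⌈·⌉ = 327
j=7: r + 6k = 381.245 → ⌈·⌉ = 382
j=8: r + 7k = 436.078333… → ⌈·⌉ = 437
j=9: r + 8k = 490.911666… → ⌈·⌉ = 491
j=10: r + 9k = 545.745 → ⌈·⌉ = 546
j=11: r + 10k = 600.578333… → ⌈·⌉ = 601
j=12: r + 11k = 655.411666… → ⌈·⌉ = 656

53, 108, 162, 217, 272, 327, 382, 437, 491, 546, 601, 656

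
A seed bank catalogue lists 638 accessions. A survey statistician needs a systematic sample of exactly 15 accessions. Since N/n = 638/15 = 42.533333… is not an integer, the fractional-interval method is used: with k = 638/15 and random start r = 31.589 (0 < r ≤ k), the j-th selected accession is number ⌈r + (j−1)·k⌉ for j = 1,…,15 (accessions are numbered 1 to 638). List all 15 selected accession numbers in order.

j=1: r + 0k = 31.589 → ⌈·⌉ = 32
j=2: r + 1k = 74.122333… → ⌈·⌉ = 75
j=3: r + 2k = 116.655666… → ⌈·⌉ = 117
j=4: r + 3k = 159.189 → ⌈·⌉ = 160
j=5: r + 4k = 201.722333… → ⌈·⌉ = 202
j=6: r + 5k = 244.255666… → ⌈·⌉ = 245
j=7: r + 6k = 286.789 → ⌈·⌉ = 287
j=8: r + 7k = 329.322333… → ⌈·⌉ = 330
j=9: r + 8k = 371.855666… → ⌈·⌉ = 372
j=10: r + 9k = 414.389 → ⌈·⌉ = 415
j=11: r + 10k = 456.922333… → ⌈·⌉ = 457
j=12: r + 11k = 499.455666… → ⌈·⌉ = 500
j=13: r + 12k = 541.989 → ⌈·⌉ = 542
j=14: r + 13k = 584.522333… → ⌈·⌉ = 585
j=15: r + 14k = 627.055666… → ⌈·⌉ = 628

32, 75, 117, 160, 202, 245, 287, 330, 372, 415, 457, 500, 542, 585, 628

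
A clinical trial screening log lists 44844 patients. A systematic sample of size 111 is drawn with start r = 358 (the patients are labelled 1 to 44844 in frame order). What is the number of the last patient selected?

44798

k = 44844/111 = 404
111th selection = r + (111−1)·k = 358 + 110×404 = 358 + 44440 = 44798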